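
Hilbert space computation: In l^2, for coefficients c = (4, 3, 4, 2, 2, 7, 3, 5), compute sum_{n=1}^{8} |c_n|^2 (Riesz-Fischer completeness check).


sum |c_n|^2 = 4^2 + 3^2 + 4^2 + 2^2 + 2^2 + 7^2 + 3^2 + 5^2
= 16 + 9 + 16 + 4 + 4 + 49 + 9 + 25
= 132

132


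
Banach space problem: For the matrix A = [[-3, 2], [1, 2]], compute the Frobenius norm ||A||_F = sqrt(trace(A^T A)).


||A||_F^2 = sum a_ij^2
= (-3)^2 + 2^2 + 1^2 + 2^2
= 9 + 4 + 1 + 4 = 18
||A||_F = sqrt(18) = 4.2426

4.2426


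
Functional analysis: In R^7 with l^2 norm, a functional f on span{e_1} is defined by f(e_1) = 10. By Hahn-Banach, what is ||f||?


The norm of f is given by ||f|| = sup_{||x||=1} |f(x)|.
On span{e_1}, ||e_1|| = 1, so ||f|| = |f(e_1)| / ||e_1||
= |10| / 1 = 10.0000

10.0000


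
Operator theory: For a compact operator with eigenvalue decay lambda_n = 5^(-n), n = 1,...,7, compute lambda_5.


The eigenvalue formula gives lambda_5 = 1/5^5
= 1/3125
= 3.2000e-04

3.2000e-04


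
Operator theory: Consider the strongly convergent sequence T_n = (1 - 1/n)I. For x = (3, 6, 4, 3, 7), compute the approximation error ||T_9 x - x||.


T_9 x - x = (1 - 1/9)x - x = -x/9
||x|| = sqrt(119) = 10.9087
||T_9 x - x|| = ||x||/9 = 10.9087/9 = 1.2121

1.2121


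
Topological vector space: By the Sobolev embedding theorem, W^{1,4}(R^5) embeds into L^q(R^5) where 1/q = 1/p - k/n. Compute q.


Using the Sobolev embedding formula: 1/q = 1/p - k/n
1/q = 1/4 - 1/5 = 1/20
q = 1/(1/20) = 20

20.0000


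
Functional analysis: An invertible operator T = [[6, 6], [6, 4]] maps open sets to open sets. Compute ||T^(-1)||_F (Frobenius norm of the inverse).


det(T) = 6*4 - 6*6 = -12
T^(-1) = (1/-12) * [[4, -6], [-6, 6]] = [[-0.3333, 0.5000], [0.5000, -0.5000]]
||T^(-1)||_F^2 = (-0.3333)^2 + 0.5000^2 + 0.5000^2 + (-0.5000)^2 = 0.8611
||T^(-1)||_F = sqrt(0.8611) = 0.9280

0.9280


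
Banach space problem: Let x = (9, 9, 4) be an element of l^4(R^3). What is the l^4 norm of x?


The l^4 norm = (sum |x_i|^4)^(1/4)
Sum of 4th powers = 6561 + 6561 + 256 = 13378
||x||_4 = (13378)^(1/4) = 10.7547

10.7547


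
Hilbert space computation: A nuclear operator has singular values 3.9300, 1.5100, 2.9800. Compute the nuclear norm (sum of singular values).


The nuclear norm is the sum of all singular values.
||T||_1 = 3.9300 + 1.5100 + 2.9800
= 8.4200

8.4200


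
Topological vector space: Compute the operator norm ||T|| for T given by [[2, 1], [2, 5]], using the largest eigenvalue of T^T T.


A^T A = [[8, 12], [12, 26]]
trace(A^T A) = 34, det(A^T A) = 64
discriminant = 34^2 - 4*64 = 900
Largest eigenvalue of A^T A = (trace + sqrt(disc))/2 = 32.0000
||T|| = sqrt(32.0000) = 5.6569

5.6569


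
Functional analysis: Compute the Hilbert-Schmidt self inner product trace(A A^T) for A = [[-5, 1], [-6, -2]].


trace(A * A^T) = sum of squares of all entries
= (-5)^2 + 1^2 + (-6)^2 + (-2)^2
= 25 + 1 + 36 + 4
= 66

66


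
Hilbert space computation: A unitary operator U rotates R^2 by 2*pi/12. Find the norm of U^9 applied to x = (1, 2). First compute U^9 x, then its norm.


U is a rotation by theta = 2*pi/12
U^9 = rotation by 9*theta = 18*pi/12
cos(18*pi/12) = 0.0000, sin(18*pi/12) = -1.0000
U^9 x = (0.0000 * 1 - -1.0000 * 2, -1.0000 * 1 + 0.0000 * 2)
= (2.0000, -1.0000)
||U^9 x|| = sqrt(2.0000^2 + (-1.0000)^2) = sqrt(5.0000) = 2.2361

2.2361


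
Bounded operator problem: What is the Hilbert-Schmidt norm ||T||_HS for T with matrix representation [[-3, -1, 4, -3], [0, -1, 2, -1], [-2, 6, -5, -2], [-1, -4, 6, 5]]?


The Hilbert-Schmidt norm is sqrt(sum of squares of all entries).
Sum of squares = (-3)^2 + (-1)^2 + 4^2 + (-3)^2 + 0^2 + (-1)^2 + 2^2 + (-1)^2 + (-2)^2 + 6^2 + (-5)^2 + (-2)^2 + (-1)^2 + (-4)^2 + 6^2 + 5^2
= 9 + 1 + 16 + 9 + 0 + 1 + 4 + 1 + 4 + 36 + 25 + 4 + 1 + 16 + 36 + 25 = 188
||T||_HS = sqrt(188) = 13.7113

13.7113


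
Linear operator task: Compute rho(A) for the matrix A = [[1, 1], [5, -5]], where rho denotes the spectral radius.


For a 2x2 matrix, eigenvalues satisfy lambda^2 - (trace)*lambda + det = 0
trace = 1 + -5 = -4
det = 1*-5 - 1*5 = -10
discriminant = (-4)^2 - 4*(-10) = 56
spectral radius = max |eigenvalue| = 5.7417

5.7417


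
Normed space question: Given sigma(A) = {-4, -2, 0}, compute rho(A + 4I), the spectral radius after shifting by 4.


Spectrum of A + 4I = {0, 2, 4}
Spectral radius = max |lambda| over the shifted spectrum
= max(0, 2, 4) = 4

4


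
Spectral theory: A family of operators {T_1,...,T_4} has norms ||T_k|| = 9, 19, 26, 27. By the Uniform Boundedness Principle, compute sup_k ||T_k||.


By the Uniform Boundedness Principle, the supremum of norms is finite.
sup_k ||T_k|| = max(9, 19, 26, 27) = 27

27


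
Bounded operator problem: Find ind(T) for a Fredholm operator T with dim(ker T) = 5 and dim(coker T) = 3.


The Fredholm index is defined as ind(T) = dim(ker T) - dim(coker T)
= 5 - 3
= 2

2


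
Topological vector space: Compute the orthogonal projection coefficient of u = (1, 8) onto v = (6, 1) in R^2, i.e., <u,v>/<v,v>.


Computing <u,v> = 1*6 + 8*1 = 14
Computing <v,v> = 6^2 + 1^2 = 37
Projection coefficient = 14/37 = 0.3784

0.3784


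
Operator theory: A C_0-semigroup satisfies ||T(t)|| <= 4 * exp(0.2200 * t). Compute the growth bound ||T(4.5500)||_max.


||T(4.5500)|| <= 4 * exp(0.2200 * 4.5500)
= 4 * exp(1.0010)
= 4 * 2.7210
= 10.8840

10.8840


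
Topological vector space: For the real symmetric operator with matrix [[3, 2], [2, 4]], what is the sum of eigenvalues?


For a self-adjoint (symmetric) matrix, the eigenvalues are real.
The sum of eigenvalues equals the trace of the matrix.
trace = 3 + 4 = 7

7


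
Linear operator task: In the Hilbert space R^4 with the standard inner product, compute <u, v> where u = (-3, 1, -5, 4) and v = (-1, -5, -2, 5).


Computing the standard inner product <u, v> = sum u_i * v_i
= -3*-1 + 1*-5 + -5*-2 + 4*5
= 3 + -5 + 10 + 20
= 28

28


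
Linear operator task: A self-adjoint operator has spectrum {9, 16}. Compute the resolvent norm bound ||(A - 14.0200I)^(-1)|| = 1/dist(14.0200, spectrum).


dist(14.0200, {9, 16}) = min(|14.0200 - 9|, |14.0200 - 16|)
= min(5.0200, 1.9800) = 1.9800
Resolvent bound = 1/1.9800 = 0.5051

0.5051


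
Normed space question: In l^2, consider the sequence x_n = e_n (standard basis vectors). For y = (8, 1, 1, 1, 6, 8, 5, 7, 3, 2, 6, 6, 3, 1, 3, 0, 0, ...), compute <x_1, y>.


x_1 = e_1 is the standard basis vector with 1 in position 1.
<x_1, y> = y_1 = 8
As n -> infinity, <x_n, y> -> 0, confirming weak convergence of (x_n) to 0.

8


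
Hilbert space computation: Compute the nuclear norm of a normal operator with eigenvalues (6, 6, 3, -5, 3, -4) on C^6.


For a normal operator, singular values equal |eigenvalues|.
Trace norm = sum |lambda_i| = 6 + 6 + 3 + 5 + 3 + 4
= 27

27


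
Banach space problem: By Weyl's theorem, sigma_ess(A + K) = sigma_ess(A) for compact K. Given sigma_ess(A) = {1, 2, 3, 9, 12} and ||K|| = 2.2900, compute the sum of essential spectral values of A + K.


By Weyl's theorem, the essential spectrum is invariant under compact perturbations.
sigma_ess(A + K) = sigma_ess(A) = {1, 2, 3, 9, 12}
Sum = 1 + 2 + 3 + 9 + 12 = 27

27


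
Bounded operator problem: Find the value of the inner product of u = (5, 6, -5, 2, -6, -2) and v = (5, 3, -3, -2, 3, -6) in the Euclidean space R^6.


Computing the standard inner product <u, v> = sum u_i * v_i
= 5*5 + 6*3 + -5*-3 + 2*-2 + -6*3 + -2*-6
= 25 + 18 + 15 + -4 + -18 + 12
= 48

48


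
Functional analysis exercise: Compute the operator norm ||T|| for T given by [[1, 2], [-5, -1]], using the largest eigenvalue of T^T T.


A^T A = [[26, 7], [7, 5]]
trace(A^T A) = 31, det(A^T A) = 81
discriminant = 31^2 - 4*81 = 637
Largest eigenvalue of A^T A = (trace + sqrt(disc))/2 = 28.1194
||T|| = sqrt(28.1194) = 5.3028

5.3028


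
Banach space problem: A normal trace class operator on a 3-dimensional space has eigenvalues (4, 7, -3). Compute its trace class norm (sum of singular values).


For a normal operator, singular values equal |eigenvalues|.
Trace norm = sum |lambda_i| = 4 + 7 + 3
= 14

14


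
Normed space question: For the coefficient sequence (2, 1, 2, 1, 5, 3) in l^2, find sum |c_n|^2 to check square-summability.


sum |c_n|^2 = 2^2 + 1^2 + 2^2 + 1^2 + 5^2 + 3^2
= 4 + 1 + 4 + 1 + 25 + 9
= 44

44


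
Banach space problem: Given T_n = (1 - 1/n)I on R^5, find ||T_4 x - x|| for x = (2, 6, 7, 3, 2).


T_4 x - x = (1 - 1/4)x - x = -x/4
||x|| = sqrt(102) = 10.0995
||T_4 x - x|| = ||x||/4 = 10.0995/4 = 2.5249

2.5249


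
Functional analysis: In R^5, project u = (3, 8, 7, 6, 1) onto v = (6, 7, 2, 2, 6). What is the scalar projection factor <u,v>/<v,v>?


Computing <u,v> = 3*6 + 8*7 + 7*2 + 6*2 + 1*6 = 106
Computing <v,v> = 6^2 + 7^2 + 2^2 + 2^2 + 6^2 = 129
Projection coefficient = 106/129 = 0.8217

0.8217


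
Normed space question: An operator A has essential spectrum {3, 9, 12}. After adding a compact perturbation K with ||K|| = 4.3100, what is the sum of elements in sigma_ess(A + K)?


By Weyl's theorem, the essential spectrum is invariant under compact perturbations.
sigma_ess(A + K) = sigma_ess(A) = {3, 9, 12}
Sum = 3 + 9 + 12 = 24

24


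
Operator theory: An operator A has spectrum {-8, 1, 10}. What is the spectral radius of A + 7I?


Spectrum of A + 7I = {-1, 8, 17}
Spectral radius = max |lambda| over the shifted spectrum
= max(1, 8, 17) = 17

17


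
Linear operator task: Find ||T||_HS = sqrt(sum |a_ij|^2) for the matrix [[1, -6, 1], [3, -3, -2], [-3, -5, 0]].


The Hilbert-Schmidt norm is sqrt(sum of squares of all entries).
Sum of squares = 1^2 + (-6)^2 + 1^2 + 3^2 + (-3)^2 + (-2)^2 + (-3)^2 + (-5)^2 + 0^2
= 1 + 36 + 1 + 9 + 9 + 4 + 9 + 25 + 0 = 94
||T||_HS = sqrt(94) = 9.6954

9.6954


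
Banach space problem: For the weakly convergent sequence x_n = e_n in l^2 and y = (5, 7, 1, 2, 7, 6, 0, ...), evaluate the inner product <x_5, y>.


x_5 = e_5 is the standard basis vector with 1 in position 5.
<x_5, y> = y_5 = 7
As n -> infinity, <x_n, y> -> 0, confirming weak convergence of (x_n) to 0.

7


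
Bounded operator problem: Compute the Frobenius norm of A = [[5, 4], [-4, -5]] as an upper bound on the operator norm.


||A||_F^2 = sum a_ij^2
= 5^2 + 4^2 + (-4)^2 + (-5)^2
= 25 + 16 + 16 + 25 = 82
||A||_F = sqrt(82) = 9.0554

9.0554


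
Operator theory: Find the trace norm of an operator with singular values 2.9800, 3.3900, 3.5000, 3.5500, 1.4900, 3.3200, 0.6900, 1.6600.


The nuclear norm is the sum of all singular values.
||T||_1 = 2.9800 + 3.3900 + 3.5000 + 3.5500 + 1.4900 + 3.3200 + 0.6900 + 1.6600
= 20.5800

20.5800


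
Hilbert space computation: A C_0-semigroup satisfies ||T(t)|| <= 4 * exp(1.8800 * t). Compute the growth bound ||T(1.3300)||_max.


||T(1.3300)|| <= 4 * exp(1.8800 * 1.3300)
= 4 * exp(2.5004)
= 4 * 12.1874
= 48.7495

48.7495


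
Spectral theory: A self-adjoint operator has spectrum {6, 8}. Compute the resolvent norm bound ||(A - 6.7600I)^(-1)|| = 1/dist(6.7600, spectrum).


dist(6.7600, {6, 8}) = min(|6.7600 - 6|, |6.7600 - 8|)
= min(0.7600, 1.2400) = 0.7600
Resolvent bound = 1/0.7600 = 1.3158

1.3158


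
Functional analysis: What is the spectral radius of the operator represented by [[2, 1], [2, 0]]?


For a 2x2 matrix, eigenvalues satisfy lambda^2 - (trace)*lambda + det = 0
trace = 2 + 0 = 2
det = 2*0 - 1*2 = -2
discriminant = 2^2 - 4*(-2) = 12
spectral radius = max |eigenvalue| = 2.7321

2.7321


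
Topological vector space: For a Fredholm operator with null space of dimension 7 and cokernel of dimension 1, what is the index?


The Fredholm index is defined as ind(T) = dim(ker T) - dim(coker T)
= 7 - 1
= 6

6


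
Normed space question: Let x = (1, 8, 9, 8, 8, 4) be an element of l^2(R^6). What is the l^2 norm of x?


The l^2 norm = (sum |x_i|^2)^(1/2)
Sum of 2th powers = 1 + 64 + 81 + 64 + 64 + 16 = 290
||x||_2 = (290)^(1/2) = 17.0294

17.0294


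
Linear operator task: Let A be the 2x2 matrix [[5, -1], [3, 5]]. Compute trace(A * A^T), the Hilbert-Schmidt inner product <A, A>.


trace(A * A^T) = sum of squares of all entries
= 5^2 + (-1)^2 + 3^2 + 5^2
= 25 + 1 + 9 + 25
= 60

60


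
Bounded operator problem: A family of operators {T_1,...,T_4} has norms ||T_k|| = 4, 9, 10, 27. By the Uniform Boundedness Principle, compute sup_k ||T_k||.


By the Uniform Boundedness Principle, the supremum of norms is finite.
sup_k ||T_k|| = max(4, 9, 10, 27) = 27

27


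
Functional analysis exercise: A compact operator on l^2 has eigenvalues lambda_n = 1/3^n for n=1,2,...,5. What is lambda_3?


The eigenvalue formula gives lambda_3 = 1/3^3
= 1/27
= 0.0370

0.0370


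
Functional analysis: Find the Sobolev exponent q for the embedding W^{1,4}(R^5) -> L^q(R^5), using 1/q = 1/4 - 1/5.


Using the Sobolev embedding formula: 1/q = 1/p - k/n
1/q = 1/4 - 1/5 = 1/20
q = 1/(1/20) = 20

20.0000


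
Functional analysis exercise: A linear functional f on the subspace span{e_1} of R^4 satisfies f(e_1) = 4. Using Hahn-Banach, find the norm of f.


The norm of f is given by ||f|| = sup_{||x||=1} |f(x)|.
On span{e_1}, ||e_1|| = 1, so ||f|| = |f(e_1)| / ||e_1||
= |4| / 1 = 4.0000

4.0000


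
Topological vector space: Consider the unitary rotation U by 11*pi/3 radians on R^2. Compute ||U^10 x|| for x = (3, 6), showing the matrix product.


U is a rotation by theta = 11*pi/3
U^10 = rotation by 10*theta = 110*pi/3 = 2*pi/3 (mod 2*pi)
cos(2*pi/3) = -0.5000, sin(2*pi/3) = 0.8660
U^10 x = (-0.5000 * 3 - 0.8660 * 6, 0.8660 * 3 + -0.5000 * 6)
= (-6.6962, -0.4019)
||U^10 x|| = sqrt((-6.6962)^2 + (-0.4019)^2) = sqrt(45.0000) = 6.7082

6.7082


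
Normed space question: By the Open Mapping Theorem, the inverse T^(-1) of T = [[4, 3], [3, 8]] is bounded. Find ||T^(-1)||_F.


det(T) = 4*8 - 3*3 = 23
T^(-1) = (1/23) * [[8, -3], [-3, 4]] = [[0.3478, -0.1304], [-0.1304, 0.1739]]
||T^(-1)||_F^2 = 0.3478^2 + (-0.1304)^2 + (-0.1304)^2 + 0.1739^2 = 0.1853
||T^(-1)||_F = sqrt(0.1853) = 0.4304

0.4304


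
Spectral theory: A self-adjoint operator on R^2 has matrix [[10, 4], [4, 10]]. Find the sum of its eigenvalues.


For a self-adjoint (symmetric) matrix, the eigenvalues are real.
The sum of eigenvalues equals the trace of the matrix.
trace = 10 + 10 = 20

20


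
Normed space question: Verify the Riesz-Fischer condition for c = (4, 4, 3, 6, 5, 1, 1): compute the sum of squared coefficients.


sum |c_n|^2 = 4^2 + 4^2 + 3^2 + 6^2 + 5^2 + 1^2 + 1^2
= 16 + 16 + 9 + 36 + 25 + 1 + 1
= 104

104


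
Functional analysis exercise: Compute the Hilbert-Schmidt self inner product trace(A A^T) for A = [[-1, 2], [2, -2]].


trace(A * A^T) = sum of squares of all entries
= (-1)^2 + 2^2 + 2^2 + (-2)^2
= 1 + 4 + 4 + 4
= 13

13


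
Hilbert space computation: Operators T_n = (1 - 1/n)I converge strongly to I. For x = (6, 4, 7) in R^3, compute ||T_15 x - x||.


T_15 x - x = (1 - 1/15)x - x = -x/15
||x|| = sqrt(101) = 10.0499
||T_15 x - x|| = ||x||/15 = 10.0499/15 = 0.6700

0.6700


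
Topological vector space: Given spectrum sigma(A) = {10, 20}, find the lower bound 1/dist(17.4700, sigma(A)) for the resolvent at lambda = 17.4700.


dist(17.4700, {10, 20}) = min(|17.4700 - 10|, |17.4700 - 20|)
= min(7.4700, 2.5300) = 2.5300
Resolvent bound = 1/2.5300 = 0.3953

0.3953


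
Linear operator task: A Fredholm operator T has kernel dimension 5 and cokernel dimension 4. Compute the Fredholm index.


The Fredholm index is defined as ind(T) = dim(ker T) - dim(coker T)
= 5 - 4
= 1

1


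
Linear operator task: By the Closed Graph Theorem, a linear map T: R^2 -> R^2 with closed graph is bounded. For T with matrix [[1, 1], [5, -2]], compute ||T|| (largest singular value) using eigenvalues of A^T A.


A^T A = [[26, -9], [-9, 5]]
trace(A^T A) = 31, det(A^T A) = 49
discriminant = 31^2 - 4*49 = 765
Largest eigenvalue of A^T A = (trace + sqrt(disc))/2 = 29.3293
||T|| = sqrt(29.3293) = 5.4157

5.4157


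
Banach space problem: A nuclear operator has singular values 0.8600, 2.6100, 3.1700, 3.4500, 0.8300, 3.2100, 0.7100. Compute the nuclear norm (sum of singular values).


The nuclear norm is the sum of all singular values.
||T||_1 = 0.8600 + 2.6100 + 3.1700 + 3.4500 + 0.8300 + 3.2100 + 0.7100
= 14.8400

14.8400


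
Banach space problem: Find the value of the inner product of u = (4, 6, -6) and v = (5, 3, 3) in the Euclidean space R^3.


Computing the standard inner product <u, v> = sum u_i * v_i
= 4*5 + 6*3 + -6*3
= 20 + 18 + -18
= 20

20


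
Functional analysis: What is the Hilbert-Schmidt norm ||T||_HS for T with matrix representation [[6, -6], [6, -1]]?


The Hilbert-Schmidt norm is sqrt(sum of squares of all entries).
Sum of squares = 6^2 + (-6)^2 + 6^2 + (-1)^2
= 36 + 36 + 36 + 1 = 109
||T||_HS = sqrt(109) = 10.4403

10.4403


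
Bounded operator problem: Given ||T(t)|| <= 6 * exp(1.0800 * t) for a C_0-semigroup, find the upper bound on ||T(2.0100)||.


||T(2.0100)|| <= 6 * exp(1.0800 * 2.0100)
= 6 * exp(2.1708)
= 6 * 8.7653
= 52.5918

52.5918


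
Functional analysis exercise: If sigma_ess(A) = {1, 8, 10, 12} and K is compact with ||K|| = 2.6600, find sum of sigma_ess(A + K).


By Weyl's theorem, the essential spectrum is invariant under compact perturbations.
sigma_ess(A + K) = sigma_ess(A) = {1, 8, 10, 12}
Sum = 1 + 8 + 10 + 12 = 31

31


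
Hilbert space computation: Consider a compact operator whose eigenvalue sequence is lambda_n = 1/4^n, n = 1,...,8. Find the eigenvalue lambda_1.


The eigenvalue formula gives lambda_1 = 1/4^1
= 1/4
= 0.2500

0.2500


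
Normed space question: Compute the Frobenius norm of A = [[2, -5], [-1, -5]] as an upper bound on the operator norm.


||A||_F^2 = sum a_ij^2
= 2^2 + (-5)^2 + (-1)^2 + (-5)^2
= 4 + 25 + 1 + 25 = 55
||A||_F = sqrt(55) = 7.4162

7.4162


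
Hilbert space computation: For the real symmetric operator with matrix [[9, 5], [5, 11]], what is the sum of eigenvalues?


For a self-adjoint (symmetric) matrix, the eigenvalues are real.
The sum of eigenvalues equals the trace of the matrix.
trace = 9 + 11 = 20

20


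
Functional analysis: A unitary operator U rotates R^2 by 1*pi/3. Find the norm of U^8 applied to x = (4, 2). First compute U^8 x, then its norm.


U is a rotation by theta = 1*pi/3
U^8 = rotation by 8*theta = 8*pi/3 = 2*pi/3 (mod 2*pi)
cos(2*pi/3) = -0.5000, sin(2*pi/3) = 0.8660
U^8 x = (-0.5000 * 4 - 0.8660 * 2, 0.8660 * 4 + -0.5000 * 2)
= (-3.7321, 2.4641)
||U^8 x|| = sqrt((-3.7321)^2 + 2.4641^2) = sqrt(20.0000) = 4.4721

4.4721


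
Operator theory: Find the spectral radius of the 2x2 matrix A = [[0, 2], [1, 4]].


For a 2x2 matrix, eigenvalues satisfy lambda^2 - (trace)*lambda + det = 0
trace = 0 + 4 = 4
det = 0*4 - 2*1 = -2
discriminant = 4^2 - 4*(-2) = 24
spectral radius = max |eigenvalue| = 4.4495

4.4495


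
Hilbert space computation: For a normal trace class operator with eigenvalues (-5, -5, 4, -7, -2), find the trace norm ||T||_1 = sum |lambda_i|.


For a normal operator, singular values equal |eigenvalues|.
Trace norm = sum |lambda_i| = 5 + 5 + 4 + 7 + 2
= 23

23


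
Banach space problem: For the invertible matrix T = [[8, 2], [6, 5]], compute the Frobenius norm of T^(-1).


det(T) = 8*5 - 2*6 = 28
T^(-1) = (1/28) * [[5, -2], [-6, 8]] = [[0.1786, -0.0714], [-0.2143, 0.2857]]
||T^(-1)||_F^2 = 0.1786^2 + (-0.0714)^2 + (-0.2143)^2 + 0.2857^2 = 0.1645
||T^(-1)||_F = sqrt(0.1645) = 0.4056

0.4056


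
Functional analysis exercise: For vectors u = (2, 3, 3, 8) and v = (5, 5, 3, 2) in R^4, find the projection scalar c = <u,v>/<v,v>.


Computing <u,v> = 2*5 + 3*5 + 3*3 + 8*2 = 50
Computing <v,v> = 5^2 + 5^2 + 3^2 + 2^2 = 63
Projection coefficient = 50/63 = 0.7937

0.7937


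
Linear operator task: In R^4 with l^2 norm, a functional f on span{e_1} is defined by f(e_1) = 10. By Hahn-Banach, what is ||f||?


The norm of f is given by ||f|| = sup_{||x||=1} |f(x)|.
On span{e_1}, ||e_1|| = 1, so ||f|| = |f(e_1)| / ||e_1||
= |10| / 1 = 10.0000

10.0000


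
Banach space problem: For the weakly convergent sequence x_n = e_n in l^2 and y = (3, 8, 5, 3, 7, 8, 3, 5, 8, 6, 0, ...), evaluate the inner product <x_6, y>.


x_6 = e_6 is the standard basis vector with 1 in position 6.
<x_6, y> = y_6 = 8
As n -> infinity, <x_n, y> -> 0, confirming weak convergence of (x_n) to 0.

8


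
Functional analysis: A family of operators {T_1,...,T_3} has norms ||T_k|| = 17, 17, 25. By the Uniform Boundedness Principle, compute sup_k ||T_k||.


By the Uniform Boundedness Principle, the supremum of norms is finite.
sup_k ||T_k|| = max(17, 17, 25) = 25

25


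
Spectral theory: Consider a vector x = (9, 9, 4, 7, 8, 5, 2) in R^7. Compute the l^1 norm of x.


The l^1 norm equals the sum of absolute values of all components.
||x||_1 = 9 + 9 + 4 + 7 + 8 + 5 + 2
= 44

44.0000


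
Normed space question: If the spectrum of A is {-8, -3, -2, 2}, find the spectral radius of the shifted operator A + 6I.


Spectrum of A + 6I = {-2, 3, 4, 8}
Spectral radius = max |lambda| over the shifted spectrum
= max(2, 3, 4, 8) = 8

8


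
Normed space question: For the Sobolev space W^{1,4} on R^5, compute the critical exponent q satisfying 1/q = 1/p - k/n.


Using the Sobolev embedding formula: 1/q = 1/p - k/n
1/q = 1/4 - 1/5 = 1/20
q = 1/(1/20) = 20

20.0000


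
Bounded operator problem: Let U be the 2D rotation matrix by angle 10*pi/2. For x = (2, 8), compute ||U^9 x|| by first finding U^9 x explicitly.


U is a rotation by theta = 10*pi/2
U^9 = rotation by 9*theta = 90*pi/2 = 2*pi/2 (mod 2*pi)
cos(2*pi/2) = -1.0000, sin(2*pi/2) = 0.0000
U^9 x = (-1.0000 * 2 - 0.0000 * 8, 0.0000 * 2 + -1.0000 * 8)
= (-2.0000, -8.0000)
||U^9 x|| = sqrt((-2.0000)^2 + (-8.0000)^2) = sqrt(68.0000) = 8.2462

8.2462


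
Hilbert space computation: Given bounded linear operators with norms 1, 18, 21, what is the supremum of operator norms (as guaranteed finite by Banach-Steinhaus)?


By the Uniform Boundedness Principle, the supremum of norms is finite.
sup_k ||T_k|| = max(1, 18, 21) = 21

21


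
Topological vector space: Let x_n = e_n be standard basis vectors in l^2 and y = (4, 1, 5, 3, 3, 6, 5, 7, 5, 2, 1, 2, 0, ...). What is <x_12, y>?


x_12 = e_12 is the standard basis vector with 1 in position 12.
<x_12, y> = y_12 = 2
As n -> infinity, <x_n, y> -> 0, confirming weak convergence of (x_n) to 0.

2


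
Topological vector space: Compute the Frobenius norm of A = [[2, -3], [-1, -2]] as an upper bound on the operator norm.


||A||_F^2 = sum a_ij^2
= 2^2 + (-3)^2 + (-1)^2 + (-2)^2
= 4 + 9 + 1 + 4 = 18
||A||_F = sqrt(18) = 4.2426

4.2426


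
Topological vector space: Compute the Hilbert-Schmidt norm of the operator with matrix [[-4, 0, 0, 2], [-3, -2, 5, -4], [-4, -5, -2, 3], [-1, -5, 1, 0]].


The Hilbert-Schmidt norm is sqrt(sum of squares of all entries).
Sum of squares = (-4)^2 + 0^2 + 0^2 + 2^2 + (-3)^2 + (-2)^2 + 5^2 + (-4)^2 + (-4)^2 + (-5)^2 + (-2)^2 + 3^2 + (-1)^2 + (-5)^2 + 1^2 + 0^2
= 16 + 0 + 0 + 4 + 9 + 4 + 25 + 16 + 16 + 25 + 4 + 9 + 1 + 25 + 1 + 0 = 155
||T||_HS = sqrt(155) = 12.4499

12.4499


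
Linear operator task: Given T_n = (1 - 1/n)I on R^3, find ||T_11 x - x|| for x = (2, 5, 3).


T_11 x - x = (1 - 1/11)x - x = -x/11
||x|| = sqrt(38) = 6.1644
||T_11 x - x|| = ||x||/11 = 6.1644/11 = 0.5604

0.5604


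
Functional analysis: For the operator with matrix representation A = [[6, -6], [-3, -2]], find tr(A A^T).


trace(A * A^T) = sum of squares of all entries
= 6^2 + (-6)^2 + (-3)^2 + (-2)^2
= 36 + 36 + 9 + 4
= 85

85


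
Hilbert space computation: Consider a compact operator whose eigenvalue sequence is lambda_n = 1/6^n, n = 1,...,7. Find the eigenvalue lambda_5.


The eigenvalue formula gives lambda_5 = 1/6^5
= 1/7776
= 1.2860e-04

1.2860e-04


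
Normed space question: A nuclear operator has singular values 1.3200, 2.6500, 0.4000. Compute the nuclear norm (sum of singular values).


The nuclear norm is the sum of all singular values.
||T||_1 = 1.3200 + 2.6500 + 0.4000
= 4.3700

4.3700


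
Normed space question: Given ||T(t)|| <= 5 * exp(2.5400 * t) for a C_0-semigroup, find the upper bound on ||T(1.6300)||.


||T(1.6300)|| <= 5 * exp(2.5400 * 1.6300)
= 5 * exp(4.1402)
= 5 * 62.8154
= 314.0769

314.0769


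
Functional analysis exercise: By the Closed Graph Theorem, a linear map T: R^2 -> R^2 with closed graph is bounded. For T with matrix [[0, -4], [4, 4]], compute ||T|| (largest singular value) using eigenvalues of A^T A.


A^T A = [[16, 16], [16, 32]]
trace(A^T A) = 48, det(A^T A) = 256
discriminant = 48^2 - 4*256 = 1280
Largest eigenvalue of A^T A = (trace + sqrt(disc))/2 = 41.8885
||T|| = sqrt(41.8885) = 6.4721

6.4721


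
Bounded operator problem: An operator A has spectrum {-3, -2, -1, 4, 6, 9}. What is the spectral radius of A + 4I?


Spectrum of A + 4I = {1, 2, 3, 8, 10, 13}
Spectral radius = max |lambda| over the shifted spectrum
= max(1, 2, 3, 8, 10, 13) = 13

13


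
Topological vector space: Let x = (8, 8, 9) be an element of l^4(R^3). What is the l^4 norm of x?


The l^4 norm = (sum |x_i|^4)^(1/4)
Sum of 4th powers = 4096 + 4096 + 6561 = 14753
||x||_4 = (14753)^(1/4) = 11.0210

11.0210


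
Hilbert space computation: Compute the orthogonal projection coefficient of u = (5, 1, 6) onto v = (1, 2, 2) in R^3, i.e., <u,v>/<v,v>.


Computing <u,v> = 5*1 + 1*2 + 6*2 = 19
Computing <v,v> = 1^2 + 2^2 + 2^2 = 9
Projection coefficient = 19/9 = 2.1111

2.1111


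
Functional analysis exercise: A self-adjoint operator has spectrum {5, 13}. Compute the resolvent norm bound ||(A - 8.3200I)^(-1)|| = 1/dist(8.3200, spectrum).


dist(8.3200, {5, 13}) = min(|8.3200 - 5|, |8.3200 - 13|)
= min(3.3200, 4.6800) = 3.3200
Resolvent bound = 1/3.3200 = 0.3012

0.3012


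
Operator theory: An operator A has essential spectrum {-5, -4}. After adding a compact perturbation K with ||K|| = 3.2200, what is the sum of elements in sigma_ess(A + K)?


By Weyl's theorem, the essential spectrum is invariant under compact perturbations.
sigma_ess(A + K) = sigma_ess(A) = {-5, -4}
Sum = -5 + -4 = -9

-9


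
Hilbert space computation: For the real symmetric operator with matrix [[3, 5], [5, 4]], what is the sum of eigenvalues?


For a self-adjoint (symmetric) matrix, the eigenvalues are real.
The sum of eigenvalues equals the trace of the matrix.
trace = 3 + 4 = 7

7


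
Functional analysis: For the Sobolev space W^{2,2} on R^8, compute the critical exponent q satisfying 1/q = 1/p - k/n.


Using the Sobolev embedding formula: 1/q = 1/p - k/n
1/q = 1/2 - 2/8 = 1/4
q = 1/(1/4) = 4

4.0000


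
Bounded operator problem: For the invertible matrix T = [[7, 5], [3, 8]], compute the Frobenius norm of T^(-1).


det(T) = 7*8 - 5*3 = 41
T^(-1) = (1/41) * [[8, -5], [-3, 7]] = [[0.1951, -0.1220], [-0.0732, 0.1707]]
||T^(-1)||_F^2 = 0.1951^2 + (-0.1220)^2 + (-0.0732)^2 + 0.1707^2 = 0.0874
||T^(-1)||_F = sqrt(0.0874) = 0.2957

0.2957


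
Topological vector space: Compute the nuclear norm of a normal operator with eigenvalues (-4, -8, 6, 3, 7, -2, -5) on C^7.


For a normal operator, singular values equal |eigenvalues|.
Trace norm = sum |lambda_i| = 4 + 8 + 6 + 3 + 7 + 2 + 5
= 35

35


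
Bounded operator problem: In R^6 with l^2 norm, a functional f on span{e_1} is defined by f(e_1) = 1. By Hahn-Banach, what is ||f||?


The norm of f is given by ||f|| = sup_{||x||=1} |f(x)|.
On span{e_1}, ||e_1|| = 1, so ||f|| = |f(e_1)| / ||e_1||
= |1| / 1 = 1.0000

1.0000


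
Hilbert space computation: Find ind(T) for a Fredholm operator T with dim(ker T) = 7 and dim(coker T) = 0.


The Fredholm index is defined as ind(T) = dim(ker T) - dim(coker T)
= 7 - 0
= 7

7


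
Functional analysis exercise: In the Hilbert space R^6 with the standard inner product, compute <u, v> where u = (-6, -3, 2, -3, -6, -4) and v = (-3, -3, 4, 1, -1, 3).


Computing the standard inner product <u, v> = sum u_i * v_i
= -6*-3 + -3*-3 + 2*4 + -3*1 + -6*-1 + -4*3
= 18 + 9 + 8 + -3 + 6 + -12
= 26

26


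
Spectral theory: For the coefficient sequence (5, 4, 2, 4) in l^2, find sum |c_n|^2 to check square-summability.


sum |c_n|^2 = 5^2 + 4^2 + 2^2 + 4^2
= 25 + 16 + 4 + 16
= 61

61


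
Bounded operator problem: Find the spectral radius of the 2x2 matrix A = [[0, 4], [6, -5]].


For a 2x2 matrix, eigenvalues satisfy lambda^2 - (trace)*lambda + det = 0
trace = 0 + -5 = -5
det = 0*-5 - 4*6 = -24
discriminant = (-5)^2 - 4*(-24) = 121
spectral radius = max |eigenvalue| = 8.0000

8.0000


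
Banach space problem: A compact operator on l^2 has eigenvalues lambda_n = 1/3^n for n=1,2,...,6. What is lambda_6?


The eigenvalue formula gives lambda_6 = 1/3^6
= 1/729
= 0.0014

0.0014


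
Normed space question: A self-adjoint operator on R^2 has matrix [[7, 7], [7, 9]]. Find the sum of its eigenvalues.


For a self-adjoint (symmetric) matrix, the eigenvalues are real.
The sum of eigenvalues equals the trace of the matrix.
trace = 7 + 9 = 16

16


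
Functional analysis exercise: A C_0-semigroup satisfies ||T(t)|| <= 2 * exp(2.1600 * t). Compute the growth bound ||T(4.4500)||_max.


||T(4.4500)|| <= 2 * exp(2.1600 * 4.4500)
= 2 * exp(9.6120)
= 2 * 14943.0263
= 29886.0525

29886.0525


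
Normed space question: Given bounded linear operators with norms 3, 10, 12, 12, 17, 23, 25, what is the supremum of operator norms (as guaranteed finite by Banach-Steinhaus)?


By the Uniform Boundedness Principle, the supremum of norms is finite.
sup_k ||T_k|| = max(3, 10, 12, 12, 17, 23, 25) = 25

25


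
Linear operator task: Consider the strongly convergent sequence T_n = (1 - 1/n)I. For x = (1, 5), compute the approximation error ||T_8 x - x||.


T_8 x - x = (1 - 1/8)x - x = -x/8
||x|| = sqrt(26) = 5.0990
||T_8 x - x|| = ||x||/8 = 5.0990/8 = 0.6374

0.6374


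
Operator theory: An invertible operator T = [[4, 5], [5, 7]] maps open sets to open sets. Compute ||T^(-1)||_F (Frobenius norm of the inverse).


det(T) = 4*7 - 5*5 = 3
T^(-1) = (1/3) * [[7, -5], [-5, 4]] = [[2.3333, -1.6667], [-1.6667, 1.3333]]
||T^(-1)||_F^2 = 2.3333^2 + (-1.6667)^2 + (-1.6667)^2 + 1.3333^2 = 12.7778
||T^(-1)||_F = sqrt(12.7778) = 3.5746

3.5746


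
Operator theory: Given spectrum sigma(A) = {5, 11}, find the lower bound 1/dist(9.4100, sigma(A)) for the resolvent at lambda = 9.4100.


dist(9.4100, {5, 11}) = min(|9.4100 - 5|, |9.4100 - 11|)
= min(4.4100, 1.5900) = 1.5900
Resolvent bound = 1/1.5900 = 0.6289

0.6289


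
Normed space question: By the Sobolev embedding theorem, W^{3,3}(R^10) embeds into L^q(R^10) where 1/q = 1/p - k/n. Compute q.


Using the Sobolev embedding formula: 1/q = 1/p - k/n
1/q = 1/3 - 3/10 = 1/30
q = 1/(1/30) = 30

30.0000


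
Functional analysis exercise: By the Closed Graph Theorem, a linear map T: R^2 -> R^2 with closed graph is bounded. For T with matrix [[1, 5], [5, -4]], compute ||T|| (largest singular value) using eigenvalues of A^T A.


A^T A = [[26, -15], [-15, 41]]
trace(A^T A) = 67, det(A^T A) = 841
discriminant = 67^2 - 4*841 = 1125
Largest eigenvalue of A^T A = (trace + sqrt(disc))/2 = 50.2705
||T|| = sqrt(50.2705) = 7.0902

7.0902


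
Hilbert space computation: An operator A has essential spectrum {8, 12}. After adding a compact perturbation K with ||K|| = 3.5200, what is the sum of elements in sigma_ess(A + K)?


By Weyl's theorem, the essential spectrum is invariant under compact perturbations.
sigma_ess(A + K) = sigma_ess(A) = {8, 12}
Sum = 8 + 12 = 20

20


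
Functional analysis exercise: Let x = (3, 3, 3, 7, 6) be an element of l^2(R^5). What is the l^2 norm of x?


The l^2 norm = (sum |x_i|^2)^(1/2)
Sum of 2th powers = 9 + 9 + 9 + 49 + 36 = 112
||x||_2 = (112)^(1/2) = 10.5830

10.5830


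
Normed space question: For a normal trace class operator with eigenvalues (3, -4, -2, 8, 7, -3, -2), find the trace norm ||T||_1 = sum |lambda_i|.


For a normal operator, singular values equal |eigenvalues|.
Trace norm = sum |lambda_i| = 3 + 4 + 2 + 8 + 7 + 3 + 2
= 29

29


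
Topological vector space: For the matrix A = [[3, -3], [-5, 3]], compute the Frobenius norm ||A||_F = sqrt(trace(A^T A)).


||A||_F^2 = sum a_ij^2
= 3^2 + (-3)^2 + (-5)^2 + 3^2
= 9 + 9 + 25 + 9 = 52
||A||_F = sqrt(52) = 7.2111

7.2111


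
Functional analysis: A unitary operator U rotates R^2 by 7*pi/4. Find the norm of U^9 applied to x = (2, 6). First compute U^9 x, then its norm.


U is a rotation by theta = 7*pi/4
U^9 = rotation by 9*theta = 63*pi/4 = 7*pi/4 (mod 2*pi)
cos(7*pi/4) = 0.7071, sin(7*pi/4) = -0.7071
U^9 x = (0.7071 * 2 - -0.7071 * 6, -0.7071 * 2 + 0.7071 * 6)
= (5.6569, 2.8284)
||U^9 x|| = sqrt(5.6569^2 + 2.8284^2) = sqrt(40.0000) = 6.3246

6.3246


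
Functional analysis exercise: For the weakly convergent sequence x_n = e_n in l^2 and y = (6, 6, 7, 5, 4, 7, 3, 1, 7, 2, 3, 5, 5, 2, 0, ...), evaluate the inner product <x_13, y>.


x_13 = e_13 is the standard basis vector with 1 in position 13.
<x_13, y> = y_13 = 5
As n -> infinity, <x_n, y> -> 0, confirming weak convergence of (x_n) to 0.

5


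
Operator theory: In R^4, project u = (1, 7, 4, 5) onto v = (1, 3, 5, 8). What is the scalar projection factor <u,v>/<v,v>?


Computing <u,v> = 1*1 + 7*3 + 4*5 + 5*8 = 82
Computing <v,v> = 1^2 + 3^2 + 5^2 + 8^2 = 99
Projection coefficient = 82/99 = 0.8283

0.8283


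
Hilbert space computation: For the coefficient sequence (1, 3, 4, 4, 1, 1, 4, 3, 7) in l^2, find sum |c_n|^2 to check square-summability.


sum |c_n|^2 = 1^2 + 3^2 + 4^2 + 4^2 + 1^2 + 1^2 + 4^2 + 3^2 + 7^2
= 1 + 9 + 16 + 16 + 1 + 1 + 16 + 9 + 49
= 118

118


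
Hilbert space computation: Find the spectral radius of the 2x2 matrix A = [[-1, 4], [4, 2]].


For a 2x2 matrix, eigenvalues satisfy lambda^2 - (trace)*lambda + det = 0
trace = -1 + 2 = 1
det = -1*2 - 4*4 = -18
discriminant = 1^2 - 4*(-18) = 73
spectral radius = max |eigenvalue| = 4.7720

4.7720


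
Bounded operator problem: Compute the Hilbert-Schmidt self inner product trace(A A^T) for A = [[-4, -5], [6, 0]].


trace(A * A^T) = sum of squares of all entries
= (-4)^2 + (-5)^2 + 6^2 + 0^2
= 16 + 25 + 36 + 0
= 77

77


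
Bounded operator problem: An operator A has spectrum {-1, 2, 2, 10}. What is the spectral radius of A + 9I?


Spectrum of A + 9I = {8, 11, 11, 19}
Spectral radius = max |lambda| over the shifted spectrum
= max(8, 11, 11, 19) = 19

19


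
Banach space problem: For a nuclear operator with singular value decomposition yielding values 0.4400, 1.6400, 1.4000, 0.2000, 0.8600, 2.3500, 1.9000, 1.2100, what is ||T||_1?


The nuclear norm is the sum of all singular values.
||T||_1 = 0.4400 + 1.6400 + 1.4000 + 0.2000 + 0.8600 + 2.3500 + 1.9000 + 1.2100
= 10.0000

10.0000


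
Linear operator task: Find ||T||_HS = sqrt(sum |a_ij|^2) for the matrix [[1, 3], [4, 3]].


The Hilbert-Schmidt norm is sqrt(sum of squares of all entries).
Sum of squares = 1^2 + 3^2 + 4^2 + 3^2
= 1 + 9 + 16 + 9 = 35
||T||_HS = sqrt(35) = 5.9161

5.9161


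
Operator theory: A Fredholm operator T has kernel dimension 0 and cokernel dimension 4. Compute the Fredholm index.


The Fredholm index is defined as ind(T) = dim(ker T) - dim(coker T)
= 0 - 4
= -4

-4


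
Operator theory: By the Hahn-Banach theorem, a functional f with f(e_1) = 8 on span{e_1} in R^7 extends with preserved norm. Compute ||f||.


The norm of f is given by ||f|| = sup_{||x||=1} |f(x)|.
On span{e_1}, ||e_1|| = 1, so ||f|| = |f(e_1)| / ||e_1||
= |8| / 1 = 8.0000

8.0000


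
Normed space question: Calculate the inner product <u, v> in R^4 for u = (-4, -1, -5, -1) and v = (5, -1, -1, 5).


Computing the standard inner product <u, v> = sum u_i * v_i
= -4*5 + -1*-1 + -5*-1 + -1*5
= -20 + 1 + 5 + -5
= -19

-19


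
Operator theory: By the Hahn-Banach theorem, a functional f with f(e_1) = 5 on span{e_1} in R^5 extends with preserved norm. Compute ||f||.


The norm of f is given by ||f|| = sup_{||x||=1} |f(x)|.
On span{e_1}, ||e_1|| = 1, so ||f|| = |f(e_1)| / ||e_1||
= |5| / 1 = 5.0000

5.0000


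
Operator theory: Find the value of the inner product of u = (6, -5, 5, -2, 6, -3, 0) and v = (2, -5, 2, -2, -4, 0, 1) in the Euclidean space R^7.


Computing the standard inner product <u, v> = sum u_i * v_i
= 6*2 + -5*-5 + 5*2 + -2*-2 + 6*-4 + -3*0 + 0*1
= 12 + 25 + 10 + 4 + -24 + 0 + 0
= 27

27


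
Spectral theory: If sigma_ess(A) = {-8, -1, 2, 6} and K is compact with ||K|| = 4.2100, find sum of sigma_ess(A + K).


By Weyl's theorem, the essential spectrum is invariant under compact perturbations.
sigma_ess(A + K) = sigma_ess(A) = {-8, -1, 2, 6}
Sum = -8 + -1 + 2 + 6 = -1

-1


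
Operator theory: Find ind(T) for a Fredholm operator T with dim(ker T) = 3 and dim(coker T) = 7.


The Fredholm index is defined as ind(T) = dim(ker T) - dim(coker T)
= 3 - 7
= -4

-4


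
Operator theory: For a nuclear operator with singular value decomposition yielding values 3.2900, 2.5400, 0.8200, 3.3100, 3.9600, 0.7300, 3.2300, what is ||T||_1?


The nuclear norm is the sum of all singular values.
||T||_1 = 3.2900 + 2.5400 + 0.8200 + 3.3100 + 3.9600 + 0.7300 + 3.2300
= 17.8800

17.8800


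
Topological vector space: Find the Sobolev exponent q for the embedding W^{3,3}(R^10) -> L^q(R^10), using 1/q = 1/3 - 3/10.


Using the Sobolev embedding formula: 1/q = 1/p - k/n
1/q = 1/3 - 3/10 = 1/30
q = 1/(1/30) = 30

30.0000


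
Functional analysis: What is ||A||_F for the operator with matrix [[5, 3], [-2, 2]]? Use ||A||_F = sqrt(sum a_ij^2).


||A||_F^2 = sum a_ij^2
= 5^2 + 3^2 + (-2)^2 + 2^2
= 25 + 9 + 4 + 4 = 42
||A||_F = sqrt(42) = 6.4807

6.4807


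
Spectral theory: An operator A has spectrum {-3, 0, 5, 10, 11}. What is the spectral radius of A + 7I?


Spectrum of A + 7I = {4, 7, 12, 17, 18}
Spectral radius = max |lambda| over the shifted spectrum
= max(4, 7, 12, 17, 18) = 18

18


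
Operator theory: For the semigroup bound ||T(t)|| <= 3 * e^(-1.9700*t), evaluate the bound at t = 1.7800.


||T(1.7800)|| <= 3 * exp(-1.9700 * 1.7800)
= 3 * exp(-3.5066)
= 3 * 0.0300
= 0.0900

0.0900


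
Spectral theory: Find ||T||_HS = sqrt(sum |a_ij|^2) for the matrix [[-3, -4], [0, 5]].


The Hilbert-Schmidt norm is sqrt(sum of squares of all entries).
Sum of squares = (-3)^2 + (-4)^2 + 0^2 + 5^2
= 9 + 16 + 0 + 25 = 50
||T||_HS = sqrt(50) = 7.0711

7.0711


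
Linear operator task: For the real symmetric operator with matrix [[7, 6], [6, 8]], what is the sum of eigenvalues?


For a self-adjoint (symmetric) matrix, the eigenvalues are real.
The sum of eigenvalues equals the trace of the matrix.
trace = 7 + 8 = 15

15


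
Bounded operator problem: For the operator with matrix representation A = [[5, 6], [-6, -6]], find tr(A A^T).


trace(A * A^T) = sum of squares of all entries
= 5^2 + 6^2 + (-6)^2 + (-6)^2
= 25 + 36 + 36 + 36
= 133

133


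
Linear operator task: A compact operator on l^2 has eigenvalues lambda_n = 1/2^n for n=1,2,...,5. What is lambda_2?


The eigenvalue formula gives lambda_2 = 1/2^2
= 1/4
= 0.2500

0.2500


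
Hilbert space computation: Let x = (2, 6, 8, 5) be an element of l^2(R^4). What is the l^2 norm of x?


The l^2 norm = (sum |x_i|^2)^(1/2)
Sum of 2th powers = 4 + 36 + 64 + 25 = 129
||x||_2 = (129)^(1/2) = 11.3578

11.3578


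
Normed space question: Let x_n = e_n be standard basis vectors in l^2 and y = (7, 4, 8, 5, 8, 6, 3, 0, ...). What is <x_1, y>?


x_1 = e_1 is the standard basis vector with 1 in position 1.
<x_1, y> = y_1 = 7
As n -> infinity, <x_n, y> -> 0, confirming weak convergence of (x_n) to 0.

7


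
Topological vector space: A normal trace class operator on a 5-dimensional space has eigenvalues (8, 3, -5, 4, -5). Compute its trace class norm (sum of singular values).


For a normal operator, singular values equal |eigenvalues|.
Trace norm = sum |lambda_i| = 8 + 3 + 5 + 4 + 5
= 25

25
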